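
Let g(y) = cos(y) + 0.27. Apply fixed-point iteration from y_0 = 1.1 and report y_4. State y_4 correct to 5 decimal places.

y_1 = g(1.100000) = 0.723596
y_2 = g(0.723596) = 1.019430
y_3 = g(1.019430) = 0.793852
y_4 = g(0.793852) = 0.971104

0.97110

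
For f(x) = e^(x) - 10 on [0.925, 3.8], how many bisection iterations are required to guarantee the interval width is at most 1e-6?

22

Initial width b − a = 3.8 − 0.925 = 2.875000.
After n steps the width is (b−a)/2^n; need (b−a)/2^n ≤ 1e-6.
So n ≥ log₂(2.875000/1e-6) = log₂(2875000.0000) ≈ 21.4551.
Hence n = 22.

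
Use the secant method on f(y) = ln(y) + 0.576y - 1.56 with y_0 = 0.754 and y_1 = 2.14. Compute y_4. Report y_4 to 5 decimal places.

Secant update: y_(k+1) = y_k − f(y_k)·(y_k − y_(k-1))/(f(y_k) − f(y_(k-1))).
f(y_0) = -1.408059, f(y_1) = 0.433446
y_2 = 2.140000 - (0.433446)·(2.140000 - 0.754000)/(0.433446 - (-1.408059)) = 1.813769; f(y_2) = 0.080138
y_3 = 1.813769 - (0.080138)·(1.813769 - 2.140000)/(0.080138 - (0.433446)) = 1.739773; f(y_3) = -0.004136
y_4 = 1.739773 - (-0.004136)·(1.739773 - 1.813769)/(-0.004136 - (0.080138)) = 1.743405; f(y_4) = 0.000041

1.74340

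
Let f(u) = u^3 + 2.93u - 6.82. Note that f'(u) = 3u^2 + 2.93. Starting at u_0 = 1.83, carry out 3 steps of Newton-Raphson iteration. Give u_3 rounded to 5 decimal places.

u_0 = 1.830000: f = 4.670387, f' = 12.976700 → u_1 = 1.830000 - (4.670387)/(12.976700) = 1.470094
u_1 = 1.470094: f = 0.664512, f' = 9.413533 → u_2 = 1.470094 - (0.664512)/(9.413533) = 1.399503
u_2 = 1.399503: f = 0.021625, f' = 8.805828 → u_3 = 1.399503 - (0.021625)/(8.805828) = 1.397048

1.39705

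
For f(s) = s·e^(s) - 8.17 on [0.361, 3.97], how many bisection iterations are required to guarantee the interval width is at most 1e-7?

Initial width b − a = 3.97 − 0.361 = 3.609000.
After n steps the width is (b−a)/2^n; need (b−a)/2^n ≤ 1e-7.
So n ≥ log₂(3.609000/1e-7) = log₂(36090000.0000) ≈ 25.1051.
Hence n = 26.

26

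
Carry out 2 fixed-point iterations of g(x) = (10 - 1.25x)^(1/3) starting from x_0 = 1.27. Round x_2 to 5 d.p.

x_1 = g(1.270000) = 2.033801
x_2 = g(2.033801) = 1.953751

1.95375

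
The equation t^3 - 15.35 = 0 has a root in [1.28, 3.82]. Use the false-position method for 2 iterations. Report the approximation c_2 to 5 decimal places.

f(1.280000) = -13.252848, f(3.820000) = 40.392968
step 1: c = 1.907490, f(c) = -8.409559 < 0 → new bracket [1.907490, 3.820000]
step 2: c = 2.237050, f(c) = -4.154917 < 0 → new bracket [2.237050, 3.820000]

2.23705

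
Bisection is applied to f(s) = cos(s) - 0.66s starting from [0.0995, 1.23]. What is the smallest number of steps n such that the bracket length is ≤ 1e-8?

Initial width b − a = 1.23 − 0.0995 = 1.130500.
After n steps the width is (b−a)/2^n; need (b−a)/2^n ≤ 1e-8.
So n ≥ log₂(1.130500/1e-8) = log₂(113050000.0000) ≈ 26.7524.
Hence n = 27.

27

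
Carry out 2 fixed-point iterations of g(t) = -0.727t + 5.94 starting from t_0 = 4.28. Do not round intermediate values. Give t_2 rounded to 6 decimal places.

3.883724

t_1 = g(4.280000) = 2.828440
t_2 = g(2.828440) = 3.883724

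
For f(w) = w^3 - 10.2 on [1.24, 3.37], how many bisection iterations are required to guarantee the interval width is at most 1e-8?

28

Initial width b − a = 3.37 − 1.24 = 2.130000.
After n steps the width is (b−a)/2^n; need (b−a)/2^n ≤ 1e-8.
So n ≥ log₂(2.130000/1e-8) = log₂(213000000.0000) ≈ 27.6663.
Hence n = 28.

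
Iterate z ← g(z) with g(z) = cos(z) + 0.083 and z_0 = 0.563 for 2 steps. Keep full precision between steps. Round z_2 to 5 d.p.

0.68191

z_1 = g(0.563000) = 0.928658
z_2 = g(0.928658) = 0.681909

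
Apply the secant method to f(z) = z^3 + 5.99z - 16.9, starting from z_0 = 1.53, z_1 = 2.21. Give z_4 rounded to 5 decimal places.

f(z_0) = -4.153723, f(z_1) = 7.131761
z_2 = 2.210000 - (7.131761)·(2.210000 - 1.530000)/(7.131761 - (-4.153723)) = 1.780280; f(z_2) = -0.593708
z_3 = 1.780280 - (-0.593708)·(1.780280 - 2.210000)/(-0.593708 - (7.131761)) = 1.813304; f(z_3) = -0.076030
z_4 = 1.813304 - (-0.076030)·(1.813304 - 1.780280)/(-0.076030 - (-0.593708)) = 1.818155; f(z_4) = 0.000994

1.81815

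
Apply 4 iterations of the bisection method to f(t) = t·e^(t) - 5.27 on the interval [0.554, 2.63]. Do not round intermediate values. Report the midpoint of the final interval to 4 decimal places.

1.3974

f(0.554000) = -4.305929, f(2.630000) = 31.218015 (opposite signs)
step 1: m = 1.592000, f(m) = 2.552397 > 0 → root in [0.554000, 1.592000]
step 2: m = 1.073000, f(m) = -2.132399 < 0 → root in [1.073000, 1.592000]
step 3: m = 1.332500, f(m) = -0.219148 < 0 → root in [1.332500, 1.592000]
step 4: m = 1.462250, f(m) = 1.040572 > 0 → root in [1.332500, 1.462250]
Midpoint of [1.332500, 1.462250] = 1.397375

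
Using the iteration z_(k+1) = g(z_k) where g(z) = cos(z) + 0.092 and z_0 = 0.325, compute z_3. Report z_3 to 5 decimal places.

0.91817

z_1 = g(0.325000) = 1.039651
z_2 = g(1.039651) = 0.598521
z_3 = g(0.598521) = 0.918170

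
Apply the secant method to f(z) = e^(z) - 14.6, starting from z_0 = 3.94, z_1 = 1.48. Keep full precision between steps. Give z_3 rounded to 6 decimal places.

f(z_0) = 36.818601, f(z_1) = -10.207054
z_2 = 1.480000 - (-10.207054)·(1.480000 - 3.940000)/(-10.207054 - (36.818601)) = 2.013950; f(z_2) = -7.107143
z_3 = 2.013950 - (-7.107143)·(2.013950 - 1.480000)/(-7.107143 - (-10.207054)) = 3.238134; f(z_3) = 10.886113

3.238134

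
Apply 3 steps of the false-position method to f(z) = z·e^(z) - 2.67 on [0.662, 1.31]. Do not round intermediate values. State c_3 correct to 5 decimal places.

f(0.662000) = -1.386603, f(1.310000) = 2.185088
step 1: c = 0.913567, f(c) = -0.392296 < 0 → new bracket [0.913567, 1.310000]
step 2: c = 0.973907, f(c) = -0.090832 < 0 → new bracket [0.973907, 1.310000]
step 3: c = 0.987320, f(c) = -0.020001 < 0 → new bracket [0.987320, 1.310000]

0.98732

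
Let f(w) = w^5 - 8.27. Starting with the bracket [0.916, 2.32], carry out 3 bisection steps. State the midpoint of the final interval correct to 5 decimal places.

f(0.916000) = -7.625122, f(2.320000) = 58.940933 (opposite signs)
step 1: m = 1.618000, f(m) = 2.819005 > 0 → root in [0.916000, 1.618000]
step 2: m = 1.267000, f(m) = -5.005001 < 0 → root in [1.267000, 1.618000]
step 3: m = 1.442500, f(m) = -2.024329 < 0 → root in [1.442500, 1.618000]
Midpoint of [1.442500, 1.618000] = 1.530250

1.53025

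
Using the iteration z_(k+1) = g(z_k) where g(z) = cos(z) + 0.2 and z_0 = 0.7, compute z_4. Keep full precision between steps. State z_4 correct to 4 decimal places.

0.8072

z_1 = g(0.700000) = 0.964842
z_2 = g(0.964842) = 0.769547
z_3 = g(0.769547) = 0.918226
z_4 = g(0.918226) = 0.807230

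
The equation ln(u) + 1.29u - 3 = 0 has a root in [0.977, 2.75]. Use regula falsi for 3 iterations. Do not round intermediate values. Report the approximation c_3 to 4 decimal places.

False-position update: c = (a·f(b) − b·f(a))/(f(b) − f(a)); replace the endpoint whose sign matches f(c).
f(0.977000) = -1.762939, f(2.750000) = 1.559101
step 1: c = 1.917895, f(c) = 0.125313 > 0 → new bracket [0.977000, 1.917895]
step 2: c = 1.855453, f(c) = 0.011663 > 0 → new bracket [0.977000, 1.855453]
step 3: c = 1.849680, f(c) = 0.001099 > 0 → new bracket [0.977000, 1.849680]

1.8497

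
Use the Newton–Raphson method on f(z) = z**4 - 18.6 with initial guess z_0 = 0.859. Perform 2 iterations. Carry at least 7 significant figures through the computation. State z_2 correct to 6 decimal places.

5.994515

f'(z) = 4z**3
z_0 = 0.859000: f = -18.055532, f' = 2.535359 → z_1 = 0.859000 - (-18.055532)/(2.535359) = 7.980489
z_1 = 7.980489: f = 4037.587074, f' = 2033.051939 → z_2 = 7.980489 - (4037.587074)/(2033.051939) = 5.994515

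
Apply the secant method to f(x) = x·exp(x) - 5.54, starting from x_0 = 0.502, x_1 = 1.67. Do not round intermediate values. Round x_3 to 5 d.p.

f(x_0) = -4.710685, f(x_1) = 3.331320
x_2 = 1.670000 - (3.331320)·(1.670000 - 0.502000)/(3.331320 - (-4.710685)) = 1.186168; f(x_2) = -1.655884
x_3 = 1.186168 - (-1.655884)·(1.186168 - 1.670000)/(-1.655884 - (3.331320)) = 1.346813; f(x_3) = -0.361301

1.34681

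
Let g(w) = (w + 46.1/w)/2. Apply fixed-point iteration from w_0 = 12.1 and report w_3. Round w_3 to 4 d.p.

6.7902

w_1 = g(12.100000) = 7.954959
w_2 = g(7.954959) = 6.875043
w_3 = g(6.875043) = 6.790228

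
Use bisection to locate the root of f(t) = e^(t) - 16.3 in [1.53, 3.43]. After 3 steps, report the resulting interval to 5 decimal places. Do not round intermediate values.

f(1.530000) = -11.681823, f(3.430000) = 14.576643 (opposite signs)
step 1: m = 2.480000, f(m) = -4.358736 < 0 → root in [2.480000, 3.430000]
step 2: m = 2.955000, f(m) = 2.901723 > 0 → root in [2.480000, 2.955000]
step 3: m = 2.717500, f(m) = -1.157581 < 0 → root in [2.717500, 2.955000]

[2.71750, 2.95500]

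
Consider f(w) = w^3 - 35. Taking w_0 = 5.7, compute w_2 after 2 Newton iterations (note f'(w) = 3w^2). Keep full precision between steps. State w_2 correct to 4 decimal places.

w_0 = 5.700000: f = 150.193000, f' = 97.470000 → w_1 = 5.700000 - (150.193000)/(97.470000) = 4.159085
w_1 = 4.159085: f = 36.943795, f' = 51.893960 → w_2 = 4.159085 - (36.943795)/(51.893960) = 3.447176

3.4472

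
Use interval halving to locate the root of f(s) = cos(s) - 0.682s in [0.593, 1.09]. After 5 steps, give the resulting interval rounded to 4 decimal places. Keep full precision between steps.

f(0.593000) = 0.424842, f(1.090000) = -0.280895 (opposite signs)
step 1: m = 0.841500, f(m) = 0.092442 > 0 → root in [0.841500, 1.090000]
step 2: m = 0.965750, f(m) = -0.089841 < 0 → root in [0.841500, 0.965750]
step 3: m = 0.903625, f(m) = 0.002494 > 0 → root in [0.903625, 0.965750]
step 4: m = 0.934688, f(m) = -0.043387 < 0 → root in [0.903625, 0.934688]
step 5: m = 0.919156, f(m) = -0.020373 < 0 → root in [0.903625, 0.919156]

[0.9036, 0.9192]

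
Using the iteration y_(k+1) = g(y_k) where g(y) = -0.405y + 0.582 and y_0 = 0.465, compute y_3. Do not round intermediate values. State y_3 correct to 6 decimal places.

0.410863

y_1 = g(0.465000) = 0.393675
y_2 = g(0.393675) = 0.422562
y_3 = g(0.422562) = 0.410863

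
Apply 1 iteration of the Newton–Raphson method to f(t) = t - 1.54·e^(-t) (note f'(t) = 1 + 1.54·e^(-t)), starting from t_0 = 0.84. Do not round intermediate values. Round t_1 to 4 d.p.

0.7348

t_0 = 0.840000: f = 0.175166, f' = 1.664834 → t_1 = 0.840000 - (0.175166)/(1.664834) = 0.734785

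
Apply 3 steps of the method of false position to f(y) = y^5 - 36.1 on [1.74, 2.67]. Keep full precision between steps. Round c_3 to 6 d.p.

f(1.740000) = -20.150531, f(2.670000) = 99.592645
step 1: c = 1.896502, f(c) = -11.566132 < 0 → new bracket [1.896502, 2.670000]
step 2: c = 1.976984, f(c) = -5.899348 < 0 → new bracket [1.976984, 2.670000]
step 3: c = 2.015739, f(c) = -2.820867 < 0 → new bracket [2.015739, 2.670000]

2.015739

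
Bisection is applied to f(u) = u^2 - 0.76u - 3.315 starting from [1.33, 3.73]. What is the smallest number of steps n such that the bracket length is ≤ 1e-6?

Initial width b − a = 3.73 − 1.33 = 2.400000.
After n steps the width is (b−a)/2^n; need (b−a)/2^n ≤ 1e-6.
So n ≥ log₂(2.400000/1e-6) = log₂(2400000.0000) ≈ 21.1946.
Hence n = 22.

22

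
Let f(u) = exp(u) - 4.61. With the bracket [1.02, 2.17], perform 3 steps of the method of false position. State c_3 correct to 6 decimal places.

f(1.020000) = -1.836805, f(2.170000) = 4.148284
step 1: c = 1.372931, f(c) = -0.663096 < 0 → new bracket [1.372931, 2.170000]
step 2: c = 1.482782, f(c) = -0.204816 < 0 → new bracket [1.482782, 2.170000]
step 3: c = 1.515116, f(c) = -0.060051 < 0 → new bracket [1.515116, 2.170000]

1.515116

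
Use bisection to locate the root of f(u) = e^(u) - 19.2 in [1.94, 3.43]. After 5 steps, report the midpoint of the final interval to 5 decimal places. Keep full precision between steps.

f(1.940000) = -12.241249, f(3.430000) = 11.676643 (opposite signs)
step 1: m = 2.685000, f(m) = -4.541799 < 0 → root in [2.685000, 3.430000]
step 2: m = 3.057500, f(m) = 2.074305 > 0 → root in [2.685000, 3.057500]
step 3: m = 2.871250, f(m) = -1.540922 < 0 → root in [2.871250, 3.057500]
step 4: m = 2.964375, f(m) = 0.182585 > 0 → root in [2.871250, 2.964375]
step 5: m = 2.917813, f(m) = -0.699227 < 0 → root in [2.917813, 2.964375]
Midpoint of [2.917813, 2.964375] = 2.941094

2.94109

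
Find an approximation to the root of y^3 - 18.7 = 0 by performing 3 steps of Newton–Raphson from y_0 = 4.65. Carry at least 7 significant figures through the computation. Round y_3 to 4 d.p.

2.6619

f'(y) = 3y^2
y_0 = 4.650000: f = 81.844625, f' = 64.867500 → y_1 = 4.650000 - (81.844625)/(64.867500) = 3.388280
y_1 = 3.388280: f = 20.198948, f' = 34.441323 → y_2 = 3.388280 - (20.198948)/(34.441323) = 2.801806
y_2 = 2.801806: f = 3.294498, f' = 23.550346 → y_3 = 2.801806 - (3.294498)/(23.550346) = 2.661914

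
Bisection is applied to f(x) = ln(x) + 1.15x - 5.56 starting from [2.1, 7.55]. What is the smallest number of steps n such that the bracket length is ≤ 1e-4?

16

Initial width b − a = 7.55 − 2.1 = 5.450000.
After n steps the width is (b−a)/2^n; need (b−a)/2^n ≤ 1e-4.
So n ≥ log₂(5.450000/1e-4) = log₂(54500.0000) ≈ 15.7340.
Hence n = 16.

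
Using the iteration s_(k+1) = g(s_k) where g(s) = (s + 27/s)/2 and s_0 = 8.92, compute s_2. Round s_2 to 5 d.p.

s_1 = g(8.920000) = 5.973453
s_2 = g(5.973453) = 5.246726

5.24673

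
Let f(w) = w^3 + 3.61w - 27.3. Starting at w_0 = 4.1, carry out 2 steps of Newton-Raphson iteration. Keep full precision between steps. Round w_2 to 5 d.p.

f'(w) = 3w^2 + 3.61
w_0 = 4.100000: f = 56.422000, f' = 54.040000 → w_1 = 4.100000 - (56.422000)/(54.040000) = 3.055922
w_1 = 3.055922: f = 12.270078, f' = 31.625969 → w_2 = 3.055922 - (12.270078)/(31.625969) = 2.667947

2.66795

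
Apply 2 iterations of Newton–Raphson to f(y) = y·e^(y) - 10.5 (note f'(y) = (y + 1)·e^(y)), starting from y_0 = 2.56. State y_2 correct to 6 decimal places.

y_0 = 2.560000: f = 22.615692, f' = 46.051510 → y_1 = 2.560000 - (22.615692)/(46.051510) = 2.068904
y_1 = 2.068904: f = 5.877749, f' = 24.293895 → y_2 = 2.068904 - (5.877749)/(24.293895) = 1.826961

1.826961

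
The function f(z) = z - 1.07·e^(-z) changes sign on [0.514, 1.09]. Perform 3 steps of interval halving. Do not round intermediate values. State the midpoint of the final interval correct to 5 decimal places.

0.62200

f(0.514000) = -0.125965, f(1.090000) = 0.730248 (opposite signs)
step 1: m = 0.802000, f(m) = 0.322179 > 0 → root in [0.514000, 0.802000]
step 2: m = 0.658000, f(m) = 0.103862 > 0 → root in [0.514000, 0.658000]
step 3: m = 0.586000, f(m) = -0.009507 < 0 → root in [0.586000, 0.658000]
Midpoint of [0.586000, 0.658000] = 0.622000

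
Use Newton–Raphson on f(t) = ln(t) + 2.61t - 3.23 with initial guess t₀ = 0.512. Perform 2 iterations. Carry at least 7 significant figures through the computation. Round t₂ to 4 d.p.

1.1744

f'(t) = 1/t + 2.61
t_0 = 0.512000: f = -2.563111, f' = 4.563125 → t_1 = 0.512000 - (-2.563111)/(4.563125) = 1.073701
t_1 = 1.073701: f = -0.356530, f' = 3.541358 → t_2 = 1.073701 - (-0.356530)/(3.541358) = 1.174377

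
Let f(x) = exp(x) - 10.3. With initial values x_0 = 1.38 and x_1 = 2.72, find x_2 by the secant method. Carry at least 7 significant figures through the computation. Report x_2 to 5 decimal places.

2.13639

Secant update: x_(k+1) = x_k − f(x_k)·(x_k − x_(k-1))/(f(x_k) − f(x_(k-1))).
f(x_0) = -6.325098, f(x_1) = 4.880322
x_2 = 2.720000 - (4.880322)·(2.720000 - 1.380000)/(4.880322 - (-6.325098)) = 2.136387; f(x_2) = -1.831217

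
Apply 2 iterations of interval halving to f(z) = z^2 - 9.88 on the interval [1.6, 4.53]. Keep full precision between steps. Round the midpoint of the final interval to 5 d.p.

f(1.600000) = -7.320000, f(4.530000) = 10.640900 (opposite signs)
step 1: m = 3.065000, f(m) = -0.485775 < 0 → root in [3.065000, 4.530000]
step 2: m = 3.797500, f(m) = 4.541006 > 0 → root in [3.065000, 3.797500]
Midpoint of [3.065000, 3.797500] = 3.431250

3.43125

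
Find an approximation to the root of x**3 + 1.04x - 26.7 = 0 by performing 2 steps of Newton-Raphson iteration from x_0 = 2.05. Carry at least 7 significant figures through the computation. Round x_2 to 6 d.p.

2.907619

f'(x) = 3x**2 + 1.04
x_0 = 2.050000: f = -15.952875, f' = 13.647500 → x_1 = 2.050000 - (-15.952875)/(13.647500) = 3.218923
x_1 = 3.218923: f = 10.000435, f' = 32.124394 → x_2 = 3.218923 - (10.000435)/(32.124394) = 2.907619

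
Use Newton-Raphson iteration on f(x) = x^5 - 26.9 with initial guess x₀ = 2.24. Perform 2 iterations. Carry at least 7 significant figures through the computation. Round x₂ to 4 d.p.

1.9370

f'(x) = 5x⁴
x_0 = 2.240000: f = 29.494934, f' = 125.881549 → x_1 = 2.240000 - (29.494934)/(125.881549) = 2.005693
x_1 = 2.005693: f = 5.558036, f' = 80.914769 → x_2 = 2.005693 - (5.558036)/(80.914769) = 1.937003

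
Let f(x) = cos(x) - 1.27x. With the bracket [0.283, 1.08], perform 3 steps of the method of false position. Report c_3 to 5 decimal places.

0.63406

f(0.283000) = 0.600812, f(1.080000) = -0.900272
step 1: c = 0.602001, f(c) = 0.059663 > 0 → new bracket [0.602001, 1.080000]
step 2: c = 0.631710, f(c) = 0.004747 > 0 → new bracket [0.631710, 1.080000]
step 3: c = 0.634061, f(c) = 0.000370 > 0 → new bracket [0.634061, 1.080000]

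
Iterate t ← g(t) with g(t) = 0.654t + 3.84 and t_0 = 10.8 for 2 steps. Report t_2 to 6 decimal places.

10.970693

t_1 = g(10.800000) = 10.903200
t_2 = g(10.903200) = 10.970693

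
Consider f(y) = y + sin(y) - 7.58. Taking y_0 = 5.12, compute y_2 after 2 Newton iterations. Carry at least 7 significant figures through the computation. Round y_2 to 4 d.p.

6.8443

f'(y) = 1 + cos(y)
y_0 = 5.120000: f = -3.378070, f' = 1.396417 → y_1 = 5.120000 - (-3.378070)/(1.396417) = 7.539098
y_1 = 7.539098: f = 0.909931, f' = 1.309706 → y_2 = 7.539098 - (0.909931)/(1.309706) = 6.844338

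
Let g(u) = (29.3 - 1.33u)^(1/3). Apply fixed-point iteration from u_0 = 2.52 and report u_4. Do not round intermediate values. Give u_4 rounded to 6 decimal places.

u_1 = g(2.520000) = 2.960535
u_2 = g(2.960535) = 2.938082
u_3 = g(2.938082) = 2.939235
u_4 = g(2.939235) = 2.939176

2.939176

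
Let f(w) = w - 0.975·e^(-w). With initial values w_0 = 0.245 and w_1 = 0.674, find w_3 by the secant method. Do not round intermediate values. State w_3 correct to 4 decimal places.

0.5579

f(w_0) = -0.518137, f(w_1) = 0.177076
w_2 = 0.674000 - (0.177076)·(0.674000 - 0.245000)/(0.177076 - (-0.518137)) = 0.564731; f(w_2) = 0.010430
w_3 = 0.564731 - (0.010430)·(0.564731 - 0.674000)/(0.010430 - (0.177076)) = 0.557892; f(w_3) = -0.000213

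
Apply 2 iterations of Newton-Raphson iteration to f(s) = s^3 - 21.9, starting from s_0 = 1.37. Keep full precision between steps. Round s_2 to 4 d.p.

3.5183

f'(s) = 3s^2
s_0 = 1.370000: f = -19.328647, f' = 5.630700 → s_1 = 1.370000 - (-19.328647)/(5.630700) = 4.802725
s_1 = 4.802725: f = 88.880488, f' = 69.198514 → s_2 = 4.802725 - (88.880488)/(69.198514) = 3.518298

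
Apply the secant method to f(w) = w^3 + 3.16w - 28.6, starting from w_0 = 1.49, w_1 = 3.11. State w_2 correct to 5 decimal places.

Secant update: w_(k+1) = w_k − f(w_k)·(w_k − w_(k-1))/(f(w_k) − f(w_(k-1))).
f(w_0) = -20.583651, f(w_1) = 11.307831
w_2 = 3.110000 - (11.307831)·(3.110000 - 1.490000)/(11.307831 - (-20.583651)) = 2.535593; f(w_2) = -4.285608

2.53559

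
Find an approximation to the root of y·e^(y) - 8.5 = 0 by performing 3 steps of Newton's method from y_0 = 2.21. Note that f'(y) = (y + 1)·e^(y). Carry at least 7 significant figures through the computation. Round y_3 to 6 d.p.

1.643558

y_0 = 2.210000: f = 11.645733, f' = 29.261450 → y_1 = 2.210000 - (11.645733)/(29.261450) = 1.812011
y_1 = 1.812011: f = 2.594488, f' = 17.217236 → y_2 = 1.812011 - (2.594488)/(17.217236) = 1.661320
y_2 = 1.661320: f = 0.248936, f' = 14.015192 → y_3 = 1.661320 - (0.248936)/(14.015192) = 1.643558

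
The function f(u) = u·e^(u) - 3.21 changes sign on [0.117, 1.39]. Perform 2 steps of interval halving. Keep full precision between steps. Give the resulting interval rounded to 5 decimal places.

f(0.117000) = -3.078478, f(1.390000) = 2.370642 (opposite signs)
step 1: m = 0.753500, f(m) = -1.609248 < 0 → root in [0.753500, 1.390000]
step 2: m = 1.071750, f(m) = -0.079969 < 0 → root in [1.071750, 1.390000]

[1.07175, 1.39000]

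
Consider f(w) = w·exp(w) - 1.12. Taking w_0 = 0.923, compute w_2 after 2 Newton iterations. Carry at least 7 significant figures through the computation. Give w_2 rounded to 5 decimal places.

0.61241

Newton update: w ← w − f(w)/f'(w).
f'(w) = (w + 1)·exp(w)
w_0 = 0.923000: f = 1.203034, f' = 4.839863 → w_1 = 0.923000 - (1.203034)/(4.839863) = 0.674432
w_1 = 0.674432: f = 0.203856, f' = 3.286774 → w_2 = 0.674432 - (0.203856)/(3.286774) = 0.612409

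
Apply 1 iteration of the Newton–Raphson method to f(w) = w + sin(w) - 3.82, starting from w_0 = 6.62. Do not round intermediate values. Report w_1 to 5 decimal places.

5.00951

Newton update: w ← w − f(w)/f'(w).
f'(w) = 1 + cos(w)
w_0 = 6.620000: f = 3.130482, f' = 1.943812 → w_1 = 6.620000 - (3.130482)/(1.943812) = 5.009514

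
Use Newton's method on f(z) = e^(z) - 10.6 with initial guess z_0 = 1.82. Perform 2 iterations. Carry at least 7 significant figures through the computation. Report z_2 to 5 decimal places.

2.37557

Newton update: z ← z − f(z)/f'(z).
f'(z) = e^(z)
z_0 = 1.820000: f = -4.428142, f' = 6.171858 → z_1 = 1.820000 - (-4.428142)/(6.171858) = 2.537473
z_1 = 2.537473: f = 2.047669, f' = 12.647669 → z_2 = 2.537473 - (2.047669)/(12.647669) = 2.375572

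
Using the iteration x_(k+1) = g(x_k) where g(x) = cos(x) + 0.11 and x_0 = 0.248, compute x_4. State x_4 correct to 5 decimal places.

x_1 = g(0.248000) = 1.079405
x_2 = g(1.079405) = 0.581853
x_3 = g(0.581853) = 0.945446
x_4 = g(0.945446) = 0.695381

0.69538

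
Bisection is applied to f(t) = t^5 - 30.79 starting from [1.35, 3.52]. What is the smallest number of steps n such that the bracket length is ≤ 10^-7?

Initial width b − a = 3.52 − 1.35 = 2.170000.
After n steps the width is (b−a)/2^n; need (b−a)/2^n ≤ 10^-7.
So n ≥ log₂(2.170000/10^-7) = log₂(21700000.0000) ≈ 24.3712.
Hence n = 25.

25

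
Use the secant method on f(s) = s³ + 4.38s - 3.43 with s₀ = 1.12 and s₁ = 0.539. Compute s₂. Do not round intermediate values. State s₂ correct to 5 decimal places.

f(s_0) = 2.880528, f(s_1) = -0.912589
s_2 = 0.539000 - (-0.912589)·(0.539000 - 1.120000)/(-0.912589 - (2.880528)) = 0.678783; f(s_2) = -0.144182

0.67878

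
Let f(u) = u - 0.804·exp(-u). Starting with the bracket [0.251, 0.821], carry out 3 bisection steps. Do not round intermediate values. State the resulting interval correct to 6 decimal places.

f(0.251000) = -0.374530, f(0.821000) = 0.467247 (opposite signs)
step 1: m = 0.536000, f(m) = 0.065593 > 0 → root in [0.251000, 0.536000]
step 2: m = 0.393500, f(m) = -0.148952 < 0 → root in [0.393500, 0.536000]
step 3: m = 0.464750, f(m) = -0.040397 < 0 → root in [0.464750, 0.536000]

[0.464750, 0.536000]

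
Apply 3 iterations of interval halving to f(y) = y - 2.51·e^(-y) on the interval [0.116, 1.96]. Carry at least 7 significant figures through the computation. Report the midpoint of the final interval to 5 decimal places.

0.92275

f(0.116000) = -2.119093, f(1.960000) = 1.606445 (opposite signs)
step 1: m = 1.038000, f(m) = 0.149053 > 0 → root in [0.116000, 1.038000]
step 2: m = 0.577000, f(m) = -0.832567 < 0 → root in [0.577000, 1.038000]
step 3: m = 0.807500, f(m) = -0.311889 < 0 → root in [0.807500, 1.038000]
Midpoint of [0.807500, 1.038000] = 0.922750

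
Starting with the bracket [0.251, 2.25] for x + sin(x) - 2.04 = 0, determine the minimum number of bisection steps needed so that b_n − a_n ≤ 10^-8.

28

Initial width b − a = 2.25 − 0.251 = 1.999000.
After n steps the width is (b−a)/2^n; need (b−a)/2^n ≤ 10^-8.
So n ≥ log₂(1.999000/10^-8) = log₂(199900000.0000) ≈ 27.5747.
Hence n = 28.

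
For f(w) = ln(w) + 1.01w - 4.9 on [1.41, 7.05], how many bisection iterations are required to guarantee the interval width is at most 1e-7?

26

Initial width b − a = 7.05 − 1.41 = 5.640000.
After n steps the width is (b−a)/2^n; need (b−a)/2^n ≤ 1e-7.
So n ≥ log₂(5.640000/1e-7) = log₂(56400000.0000) ≈ 25.7492.
Hence n = 26.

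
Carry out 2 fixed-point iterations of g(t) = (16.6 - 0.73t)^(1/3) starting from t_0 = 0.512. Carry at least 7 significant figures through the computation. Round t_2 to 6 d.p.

2.452539

t_1 = g(0.512000) = 2.531663
t_2 = g(2.531663) = 2.452539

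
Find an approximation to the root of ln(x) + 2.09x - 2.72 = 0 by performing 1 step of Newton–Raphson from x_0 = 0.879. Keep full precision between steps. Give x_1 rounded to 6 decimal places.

1.192497

Newton update: x ← x − f(x)/f'(x).
f'(x) = 1/x + 2.09
x_0 = 0.879000: f = -1.011860, f' = 3.227656 → x_1 = 0.879000 - (-1.011860)/(3.227656) = 1.192497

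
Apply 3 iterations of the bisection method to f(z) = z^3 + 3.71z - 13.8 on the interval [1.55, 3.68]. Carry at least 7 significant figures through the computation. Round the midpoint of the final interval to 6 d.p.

f(1.550000) = -4.325625, f(3.680000) = 49.688832 (opposite signs)
step 1: m = 2.615000, f(m) = 13.783608 > 0 → root in [1.550000, 2.615000]
step 2: m = 2.082500, f(m) = 2.957474 > 0 → root in [1.550000, 2.082500]
step 3: m = 1.816250, f(m) = -1.070332 < 0 → root in [1.816250, 2.082500]
Midpoint of [1.816250, 2.082500] = 1.949375

1.949375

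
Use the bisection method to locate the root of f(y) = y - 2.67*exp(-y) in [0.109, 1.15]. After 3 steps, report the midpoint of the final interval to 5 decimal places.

0.95481

f(0.109000) = -2.285270, f(1.150000) = 0.304580 (opposite signs)
step 1: m = 0.629500, f(m) = -0.793231 < 0 → root in [0.629500, 1.150000]
step 2: m = 0.889750, f(m) = -0.206975 < 0 → root in [0.889750, 1.150000]
step 3: m = 1.019875, f(m) = 0.056966 > 0 → root in [0.889750, 1.019875]
Midpoint of [0.889750, 1.019875] = 0.954812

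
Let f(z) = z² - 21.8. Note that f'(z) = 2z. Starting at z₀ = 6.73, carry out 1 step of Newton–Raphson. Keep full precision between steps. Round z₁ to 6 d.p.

4.984614

z_0 = 6.730000: f = 23.492900, f' = 13.460000 → z_1 = 6.730000 - (23.492900)/(13.460000) = 4.984614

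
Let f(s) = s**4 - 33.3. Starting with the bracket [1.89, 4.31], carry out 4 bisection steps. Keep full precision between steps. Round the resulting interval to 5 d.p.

[2.34375, 2.49500]

f(1.890000) = -20.540102, f(4.310000) = 311.771491 (opposite signs)
step 1: m = 3.100000, f(m) = 59.052100 > 0 → root in [1.890000, 3.100000]
step 2: m = 2.495000, f(m) = 5.450936 > 0 → root in [1.890000, 2.495000]
step 3: m = 2.192500, f(m) = -10.192210 < 0 → root in [2.192500, 2.495000]
step 4: m = 2.343750, f(m) = -3.125149 < 0 → root in [2.343750, 2.495000]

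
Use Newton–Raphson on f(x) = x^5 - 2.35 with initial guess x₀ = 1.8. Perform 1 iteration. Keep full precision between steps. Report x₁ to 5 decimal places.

1.48477

f'(x) = 5x⁴
x_0 = 1.800000: f = 16.545680, f' = 52.488000 → x_1 = 1.800000 - (16.545680)/(52.488000) = 1.484772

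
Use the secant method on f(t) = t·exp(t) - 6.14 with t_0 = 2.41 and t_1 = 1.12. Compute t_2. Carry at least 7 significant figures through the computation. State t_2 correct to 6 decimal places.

f(t_0) = 20.692846, f(t_1) = -2.707363
t_2 = 1.120000 - (-2.707363)·(1.120000 - 2.410000)/(-2.707363 - (20.692846)) = 1.269251; f(t_2) = -1.623770

1.269251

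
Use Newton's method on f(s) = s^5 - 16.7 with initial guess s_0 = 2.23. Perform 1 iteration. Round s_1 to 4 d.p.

1.9191

Newton update: s ← s − f(s)/f'(s).
f'(s) = 5s^4
s_0 = 2.230000: f = 38.447308, f' = 123.648672 → s_1 = 2.230000 - (38.447308)/(123.648672) = 1.919060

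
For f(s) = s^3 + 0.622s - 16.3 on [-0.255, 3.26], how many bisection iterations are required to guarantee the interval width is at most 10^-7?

26

Initial width b − a = 3.26 − -0.255 = 3.515000.
After n steps the width is (b−a)/2^n; need (b−a)/2^n ≤ 10^-7.
So n ≥ log₂(3.515000/10^-7) = log₂(35150000.0000) ≈ 25.0670.
Hence n = 26.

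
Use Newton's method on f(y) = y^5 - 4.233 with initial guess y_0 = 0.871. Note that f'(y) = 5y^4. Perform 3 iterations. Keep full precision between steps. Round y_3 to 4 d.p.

y_0 = 0.871000: f = -3.731708, f' = 2.877681 → y_1 = 0.871000 - (-3.731708)/(2.877681) = 2.167776
y_1 = 2.167776: f = 43.637968, f' = 110.414923 → y_2 = 2.167776 - (43.637968)/(110.414923) = 1.772558
y_2 = 1.772558: f = 13.265567, f' = 49.359640 → y_3 = 1.772558 - (13.265567)/(49.359640) = 1.503805

1.5038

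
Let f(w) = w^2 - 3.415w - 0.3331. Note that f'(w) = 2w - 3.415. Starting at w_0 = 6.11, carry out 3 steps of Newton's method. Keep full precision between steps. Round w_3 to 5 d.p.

3.51333

w_0 = 6.110000: f = 16.133350, f' = 8.805000 → w_1 = 6.110000 - (16.133350)/(8.805000) = 4.277706
w_1 = 4.277706: f = 3.357302, f' = 5.140412 → w_2 = 4.277706 - (3.357302)/(5.140412) = 3.624587
w_2 = 3.624587: f = 0.426565, f' = 3.834173 → w_3 = 3.624587 - (0.426565)/(3.834173) = 3.513333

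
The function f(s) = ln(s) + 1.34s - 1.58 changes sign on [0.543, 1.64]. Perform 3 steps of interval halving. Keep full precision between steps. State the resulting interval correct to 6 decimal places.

[1.091500, 1.228625]

f(0.543000) = -1.463026, f(1.640000) = 1.112296 (opposite signs)
step 1: m = 1.091500, f(m) = -0.029837 < 0 → root in [1.091500, 1.640000]
step 2: m = 1.365750, f(m) = 0.561809 > 0 → root in [1.091500, 1.365750]
step 3: m = 1.228625, f(m) = 0.272253 > 0 → root in [1.091500, 1.228625]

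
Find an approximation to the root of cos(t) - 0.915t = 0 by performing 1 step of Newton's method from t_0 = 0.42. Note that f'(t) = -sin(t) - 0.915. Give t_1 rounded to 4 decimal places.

t_0 = 0.420000: f = 0.528789, f' = -1.322760 → t_1 = 0.420000 - (0.528789)/(-1.322760) = 0.819762

0.8198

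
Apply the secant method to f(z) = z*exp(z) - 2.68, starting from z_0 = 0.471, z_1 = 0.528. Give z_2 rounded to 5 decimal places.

1.25005

Secant update: z_(k+1) = z_k − f(z_k)·(z_k − z_(k-1))/(f(z_k) − f(z_(k-1))).
f(z_0) = -1.925649, f(z_1) = -1.784756
z_2 = 0.528000 - (-1.784756)·(0.528000 - 0.471000)/(-1.784756 - (-1.925649)) = 1.250046; f(z_2) = 1.683293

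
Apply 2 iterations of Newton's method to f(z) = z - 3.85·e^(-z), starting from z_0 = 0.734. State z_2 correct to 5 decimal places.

Newton update: z ← z − f(z)/f'(z).
f'(z) = 1 + 3.85·e^(-z)
z_0 = 0.734000: f = -1.113943, f' = 2.847943 → z_1 = 0.734000 - (-1.113943)/(2.847943) = 1.125140
z_1 = 1.125140: f = -0.124598, f' = 2.249738 → z_2 = 1.125140 - (-0.124598)/(2.249738) = 1.180523

1.18052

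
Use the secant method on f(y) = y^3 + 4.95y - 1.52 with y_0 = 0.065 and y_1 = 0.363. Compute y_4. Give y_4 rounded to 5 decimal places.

0.30153

f(y_0) = -1.197975, f(y_1) = 0.324682
y_2 = 0.363000 - (0.324682)·(0.363000 - 0.065000)/(0.324682 - (-1.197975)) = 0.299456; f(y_2) = -0.010838
y_3 = 0.299456 - (-0.010838)·(0.299456 - 0.363000)/(-0.010838 - (0.324682)) = 0.301509; f(y_3) = -0.000122
y_4 = 0.301509 - (-0.000122)·(0.301509 - 0.299456)/(-0.000122 - (-0.010838)) = 0.301532; f(y_4) = 0.000000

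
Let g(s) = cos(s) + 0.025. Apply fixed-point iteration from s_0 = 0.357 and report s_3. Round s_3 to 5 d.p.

s_1 = g(0.357000) = 0.961949
s_2 = g(0.961949) = 0.596922
s_3 = g(0.596922) = 0.852070

0.85207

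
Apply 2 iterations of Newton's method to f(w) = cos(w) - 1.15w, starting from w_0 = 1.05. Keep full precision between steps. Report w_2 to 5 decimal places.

0.67760

f'(w) = -sin(w) - 1.15
w_0 = 1.050000: f = -0.709929, f' = -2.017423 → w_1 = 1.050000 - (-0.709929)/(-2.017423) = 0.698101
w_1 = 0.698101: f = -0.036752, f' = -1.792764 → w_2 = 0.698101 - (-0.036752)/(-1.792764) = 0.677601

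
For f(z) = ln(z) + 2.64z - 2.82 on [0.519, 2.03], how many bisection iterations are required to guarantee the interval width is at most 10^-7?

Initial width b − a = 2.03 − 0.519 = 1.511000.
After n steps the width is (b−a)/2^n; need (b−a)/2^n ≤ 10^-7.
So n ≥ log₂(1.511000/10^-7) = log₂(15110000.0000) ≈ 23.8490.
Hence n = 24.

24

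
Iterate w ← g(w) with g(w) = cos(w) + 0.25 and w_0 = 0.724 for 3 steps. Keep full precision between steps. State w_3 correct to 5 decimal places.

0.95313

w_1 = g(0.724000) = 0.999162
w_2 = g(0.999162) = 0.791007
w_3 = g(0.791007) = 0.953130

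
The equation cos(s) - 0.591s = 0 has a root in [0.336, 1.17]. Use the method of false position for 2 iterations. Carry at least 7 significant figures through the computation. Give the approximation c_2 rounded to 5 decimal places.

0.96310

False-position update: c = (a·f(b) − b·f(a))/(f(b) − f(a)); replace the endpoint whose sign matches f(c).
f(0.336000) = 0.745505, f(1.170000) = -0.301318
step 1: c = 0.929941, f(c) = 0.048286 > 0 → new bracket [0.929941, 1.170000]
step 2: c = 0.963097, f(c) = 0.001790 > 0 → new bracket [0.963097, 1.170000]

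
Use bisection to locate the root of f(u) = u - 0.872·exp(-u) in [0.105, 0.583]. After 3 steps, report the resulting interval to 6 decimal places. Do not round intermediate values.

[0.463500, 0.523250]

f(0.105000) = -0.680083, f(0.583000) = 0.096231 (opposite signs)
step 1: m = 0.344000, f(m) = -0.274186 < 0 → root in [0.344000, 0.583000]
step 2: m = 0.463500, f(m) = -0.085056 < 0 → root in [0.463500, 0.583000]
step 3: m = 0.523250, f(m) = 0.006510 > 0 → root in [0.463500, 0.523250]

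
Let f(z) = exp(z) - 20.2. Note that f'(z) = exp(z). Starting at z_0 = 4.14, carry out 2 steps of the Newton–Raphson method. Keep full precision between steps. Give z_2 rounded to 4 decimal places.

3.0955

z_0 = 4.140000: f = 42.602821, f' = 62.802821 → z_1 = 4.140000 - (42.602821)/(62.802821) = 3.461642
z_1 = 3.461642: f = 11.669250, f' = 31.869250 → z_2 = 3.461642 - (11.669250)/(31.869250) = 3.095481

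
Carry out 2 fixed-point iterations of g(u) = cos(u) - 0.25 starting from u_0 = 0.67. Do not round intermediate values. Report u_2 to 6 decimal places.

0.610869

u_1 = g(0.670000) = 0.533822
u_2 = g(0.533822) = 0.610869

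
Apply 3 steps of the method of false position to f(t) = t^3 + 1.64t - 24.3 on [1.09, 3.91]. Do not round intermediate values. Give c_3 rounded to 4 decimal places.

False-position update: c = (a·f(b) − b·f(a))/(f(b) − f(a)); replace the endpoint whose sign matches f(c).
f(1.090000) = -21.217371, f(3.910000) = 41.888871
step 1: c = 2.038131, f(c) = -12.491113 < 0 → new bracket [2.038131, 3.910000]
step 2: c = 2.468100, f(c) = -5.217833 < 0 → new bracket [2.468100, 3.910000]
step 3: c = 2.627814, f(c) = -1.844256 < 0 → new bracket [2.627814, 3.910000]

2.6278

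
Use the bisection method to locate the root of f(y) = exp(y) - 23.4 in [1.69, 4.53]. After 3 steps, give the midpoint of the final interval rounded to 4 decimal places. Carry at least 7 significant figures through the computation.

f(1.690000) = -17.980519, f(4.530000) = 69.358561 (opposite signs)
step 1: m = 3.110000, f(m) = -0.978956 < 0 → root in [3.110000, 4.530000]
step 2: m = 3.820000, f(m) = 22.204208 > 0 → root in [3.110000, 3.820000]
step 3: m = 3.465000, f(m) = 8.576460 > 0 → root in [3.110000, 3.465000]
Midpoint of [3.110000, 3.465000] = 3.287500

3.2875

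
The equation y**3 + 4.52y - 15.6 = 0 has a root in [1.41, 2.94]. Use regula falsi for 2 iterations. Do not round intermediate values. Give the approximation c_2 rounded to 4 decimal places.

1.8567

f(1.410000) = -6.423579, f(2.940000) = 23.100984
step 1: c = 1.742878, f(c) = -2.427985 < 0 → new bracket [1.742878, 2.940000]
step 2: c = 1.856733, f(c) = -0.806564 < 0 → new bracket [1.856733, 2.940000]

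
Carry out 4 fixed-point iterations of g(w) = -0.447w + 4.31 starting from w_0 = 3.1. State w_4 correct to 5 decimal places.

w_1 = g(3.100000) = 2.924300
w_2 = g(2.924300) = 3.002838
w_3 = g(3.002838) = 2.967731
w_4 = g(2.967731) = 2.983424

2.98342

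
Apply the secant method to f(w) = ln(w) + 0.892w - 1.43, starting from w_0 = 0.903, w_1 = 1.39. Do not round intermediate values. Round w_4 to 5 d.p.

f(w_0) = -0.726557, f(w_1) = 0.139184
w_2 = 1.390000 - (0.139184)·(1.390000 - 0.903000)/(0.139184 - (-0.726557)) = 1.311706; f(w_2) = 0.011370
w_3 = 1.311706 - (0.011370)·(1.311706 - 1.390000)/(0.011370 - (0.139184)) = 1.304741; f(w_3) = -0.000167
w_4 = 1.304741 - (-0.000167)·(1.304741 - 1.311706)/(-0.000167 - (0.011370)) = 1.304842; f(w_4) = 0.000000

1.30484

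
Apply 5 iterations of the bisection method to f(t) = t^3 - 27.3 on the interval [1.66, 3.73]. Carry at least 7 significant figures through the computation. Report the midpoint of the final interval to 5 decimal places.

f(1.660000) = -22.725704, f(3.730000) = 24.595117 (opposite signs)
step 1: m = 2.695000, f(m) = -7.726148 < 0 → root in [2.695000, 3.730000]
step 2: m = 3.212500, f(m) = 5.853502 > 0 → root in [2.695000, 3.212500]
step 3: m = 2.953750, f(m) = -1.529597 < 0 → root in [2.953750, 3.212500]
step 4: m = 3.083125, f(m) = 2.007137 > 0 → root in [2.953750, 3.083125]
step 5: m = 3.018438, f(m) = 0.200878 > 0 → root in [2.953750, 3.018438]
Midpoint of [2.953750, 3.018438] = 2.986094

2.98609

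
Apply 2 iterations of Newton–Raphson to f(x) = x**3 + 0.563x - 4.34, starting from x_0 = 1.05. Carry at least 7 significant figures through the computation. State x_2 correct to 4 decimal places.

1.5380

f'(x) = 3x**2 + 0.563
x_0 = 1.050000: f = -2.591225, f' = 3.870500 → x_1 = 1.050000 - (-2.591225)/(3.870500) = 1.719481
x_1 = 1.719481: f = 1.711908, f' = 9.432842 → x_2 = 1.719481 - (1.711908)/(9.432842) = 1.537997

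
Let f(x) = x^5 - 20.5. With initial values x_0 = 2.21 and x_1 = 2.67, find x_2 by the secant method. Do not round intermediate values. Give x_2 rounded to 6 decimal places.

2.031386

f(x_0) = 32.218297, f(x_1) = 115.192645
x_2 = 2.670000 - (115.192645)·(2.670000 - 2.210000)/(115.192645 - (32.218297)) = 2.031386; f(x_2) = 14.090896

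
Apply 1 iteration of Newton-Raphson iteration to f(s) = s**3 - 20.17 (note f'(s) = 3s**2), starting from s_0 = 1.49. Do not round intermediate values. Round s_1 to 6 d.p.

s_0 = 1.490000: f = -16.862051, f' = 6.660300 → s_1 = 1.490000 - (-16.862051)/(6.660300) = 4.021725

4.021725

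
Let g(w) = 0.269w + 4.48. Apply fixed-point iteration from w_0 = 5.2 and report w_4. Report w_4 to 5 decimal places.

w_1 = g(5.200000) = 5.878800
w_2 = g(5.878800) = 6.061397
w_3 = g(6.061397) = 6.110516
w_4 = g(6.110516) = 6.123729

6.12373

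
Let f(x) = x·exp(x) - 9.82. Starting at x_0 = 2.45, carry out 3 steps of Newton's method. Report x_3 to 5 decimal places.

f'(x) = (x + 1)·exp(x)
x_0 = 2.450000: f = 18.571449, f' = 39.979796 → x_1 = 2.450000 - (18.571449)/(39.979796) = 1.985479
x_1 = 1.985479: f = 4.639323, f' = 21.741859 → x_2 = 1.985479 - (4.639323)/(21.741859) = 1.772097
x_2 = 1.772097: f = 0.605562, f' = 16.308740 → x_3 = 1.772097 - (0.605562)/(16.308740) = 1.734966

1.73497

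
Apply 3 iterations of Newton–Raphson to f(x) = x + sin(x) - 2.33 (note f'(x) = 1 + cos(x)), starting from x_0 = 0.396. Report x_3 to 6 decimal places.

x_0 = 0.396000: f = -1.548269, f' = 1.922611 → x_1 = 0.396000 - (-1.548269)/(1.922611) = 1.201295
x_1 = 1.201295: f = -0.196198, f' = 1.361151 → x_2 = 1.201295 - (-0.196198)/(1.361151) = 1.345436
x_2 = 1.345436: f = -0.009850, f' = 1.223458 → x_3 = 1.345436 - (-0.009850)/(1.223458) = 1.353487

1.353487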